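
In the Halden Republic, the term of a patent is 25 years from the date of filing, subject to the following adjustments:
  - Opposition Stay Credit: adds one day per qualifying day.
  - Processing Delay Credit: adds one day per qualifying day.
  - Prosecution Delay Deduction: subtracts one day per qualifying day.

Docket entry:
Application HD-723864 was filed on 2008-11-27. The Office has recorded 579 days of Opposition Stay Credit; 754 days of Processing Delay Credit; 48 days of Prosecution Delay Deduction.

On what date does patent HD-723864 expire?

Base term: filing date + 25 years → 27 November 2033.
Opposition Stay Credit: +579 days → 29 June 2035.
Processing Delay Credit: +754 days → 22 July 2037.
Prosecution Delay Deduction: −48 days → 4 June 2037.

June 4, 2037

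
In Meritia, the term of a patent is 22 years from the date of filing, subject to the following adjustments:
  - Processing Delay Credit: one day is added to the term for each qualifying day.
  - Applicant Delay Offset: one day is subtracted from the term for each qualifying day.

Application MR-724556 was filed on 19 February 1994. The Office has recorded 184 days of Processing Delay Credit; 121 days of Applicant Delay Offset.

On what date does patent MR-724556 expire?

2016-04-22

Base term: filing date + 22 years → 19 February 2016.
Processing Delay Credit: +184 days → 21 August 2016.
Applicant Delay Offset: −121 days → 22 April 2016.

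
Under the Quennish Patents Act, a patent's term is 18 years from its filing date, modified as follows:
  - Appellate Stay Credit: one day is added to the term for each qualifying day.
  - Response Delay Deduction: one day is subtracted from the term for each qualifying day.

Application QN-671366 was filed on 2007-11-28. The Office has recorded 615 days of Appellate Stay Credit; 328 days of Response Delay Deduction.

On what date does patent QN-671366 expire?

Base term: filing date + 18 years → 28 November 2025.
Appellate Stay Credit: +615 days → 5 August 2027.
Response Delay Deduction: −328 days → 11 September 2026.

2026-09-11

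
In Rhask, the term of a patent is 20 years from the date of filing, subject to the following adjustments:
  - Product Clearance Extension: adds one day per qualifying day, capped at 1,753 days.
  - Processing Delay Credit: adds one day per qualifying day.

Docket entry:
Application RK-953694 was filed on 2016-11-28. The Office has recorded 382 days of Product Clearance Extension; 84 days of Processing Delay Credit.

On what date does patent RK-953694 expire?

2038-03-09

Base term: filing date + 20 years → 28 November 2036.
Product Clearance Extension: 382 days (within the 1753-day cap) → +382 days → 15 December 2037.
Processing Delay Credit: +84 days → 9 March 2038.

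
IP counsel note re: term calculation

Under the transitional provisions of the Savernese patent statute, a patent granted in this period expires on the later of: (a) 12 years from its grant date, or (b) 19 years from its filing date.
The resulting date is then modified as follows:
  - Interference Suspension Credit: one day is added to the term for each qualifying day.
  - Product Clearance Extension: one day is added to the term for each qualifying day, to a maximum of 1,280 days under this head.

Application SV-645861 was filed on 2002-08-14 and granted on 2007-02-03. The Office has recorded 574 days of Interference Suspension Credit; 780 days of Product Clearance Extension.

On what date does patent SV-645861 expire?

(a) grant + 12 years → 3 February 2019.
(b) filing + 19 years → 14 August 2021.
Later of the two: 14 August 2021.
Interference Suspension Credit: +574 days → 11 March 2023.
Product Clearance Extension: 780 days (within the 1280-day cap) → +780 days → 29 April 2025.

2025-04-29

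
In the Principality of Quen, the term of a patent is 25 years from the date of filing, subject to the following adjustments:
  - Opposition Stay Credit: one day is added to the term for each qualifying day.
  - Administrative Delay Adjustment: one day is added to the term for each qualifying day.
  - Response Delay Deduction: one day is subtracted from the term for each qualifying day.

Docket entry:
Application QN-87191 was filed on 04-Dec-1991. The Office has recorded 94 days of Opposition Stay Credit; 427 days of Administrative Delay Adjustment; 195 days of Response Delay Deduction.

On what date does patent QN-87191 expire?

October 26, 2017

Base term: filing date + 25 years → 4 December 2016.
Opposition Stay Credit: +94 days → 8 March 2017.
Administrative Delay Adjustment: +427 days → 9 May 2018.
Response Delay Deduction: −195 days → 26 October 2017.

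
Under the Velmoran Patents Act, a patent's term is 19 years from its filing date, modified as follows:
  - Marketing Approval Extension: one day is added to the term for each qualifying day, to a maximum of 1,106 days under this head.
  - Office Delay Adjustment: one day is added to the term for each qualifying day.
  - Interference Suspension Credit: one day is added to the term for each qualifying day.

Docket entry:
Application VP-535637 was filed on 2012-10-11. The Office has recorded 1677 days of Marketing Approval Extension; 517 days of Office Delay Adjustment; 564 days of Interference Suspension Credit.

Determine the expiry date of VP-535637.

2037-10-06

Base term: filing date + 19 years → 11 October 2031.
Marketing Approval Extension: 1677 days claimed exceeds the 1106-day cap, so +1106 days → 21 October 2034.
Office Delay Adjustment: +517 days → 21 March 2036.
Interference Suspension Credit: +564 days → 6 October 2037.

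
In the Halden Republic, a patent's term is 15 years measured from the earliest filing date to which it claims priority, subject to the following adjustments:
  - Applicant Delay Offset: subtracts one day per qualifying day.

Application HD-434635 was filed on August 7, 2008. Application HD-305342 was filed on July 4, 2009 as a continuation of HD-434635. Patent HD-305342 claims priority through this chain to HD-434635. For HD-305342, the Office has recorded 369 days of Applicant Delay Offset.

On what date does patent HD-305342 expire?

Earliest priority filing: 7 August 2008.
Base term: 7 August 2008 + 15 years → 7 August 2023.
Applicant Delay Offset: −369 days → 3 August 2022.

2022-08-03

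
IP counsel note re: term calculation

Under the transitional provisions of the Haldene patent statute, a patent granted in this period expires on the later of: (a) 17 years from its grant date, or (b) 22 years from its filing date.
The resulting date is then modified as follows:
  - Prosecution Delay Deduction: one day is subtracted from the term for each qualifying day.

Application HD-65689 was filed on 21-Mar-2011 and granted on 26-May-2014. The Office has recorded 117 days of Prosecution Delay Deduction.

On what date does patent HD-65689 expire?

November 24, 2032

(a) grant + 17 years → 26 May 2031.
(b) filing + 22 years → 21 March 2033.
Later of the two: 21 March 2033.
Prosecution Delay Deduction: −117 days → 24 November 2032.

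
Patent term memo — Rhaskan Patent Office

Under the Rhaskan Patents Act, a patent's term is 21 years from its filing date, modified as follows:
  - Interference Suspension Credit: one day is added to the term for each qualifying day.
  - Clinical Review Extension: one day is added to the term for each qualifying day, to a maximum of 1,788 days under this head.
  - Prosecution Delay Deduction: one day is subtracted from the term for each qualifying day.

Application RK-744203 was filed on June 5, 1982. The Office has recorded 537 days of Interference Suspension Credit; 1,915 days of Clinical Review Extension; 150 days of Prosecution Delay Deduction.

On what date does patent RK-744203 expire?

May 19, 2009

Base term: filing date + 21 years → 5 June 2003.
Interference Suspension Credit: +537 days → 23 November 2004.
Clinical Review Extension: 1915 days claimed exceeds the 1788-day cap, so +1788 days → 16 October 2009.
Prosecution Delay Deduction: −150 days → 19 May 2009.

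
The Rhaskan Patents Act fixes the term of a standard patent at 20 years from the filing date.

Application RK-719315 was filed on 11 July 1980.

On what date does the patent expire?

2000-07-11

Filing date + 20 years → 11 July 2000.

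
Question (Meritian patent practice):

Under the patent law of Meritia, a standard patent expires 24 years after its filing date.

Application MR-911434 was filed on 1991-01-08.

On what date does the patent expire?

January 8, 2015

Filing date + 24 years → 8 January 2015.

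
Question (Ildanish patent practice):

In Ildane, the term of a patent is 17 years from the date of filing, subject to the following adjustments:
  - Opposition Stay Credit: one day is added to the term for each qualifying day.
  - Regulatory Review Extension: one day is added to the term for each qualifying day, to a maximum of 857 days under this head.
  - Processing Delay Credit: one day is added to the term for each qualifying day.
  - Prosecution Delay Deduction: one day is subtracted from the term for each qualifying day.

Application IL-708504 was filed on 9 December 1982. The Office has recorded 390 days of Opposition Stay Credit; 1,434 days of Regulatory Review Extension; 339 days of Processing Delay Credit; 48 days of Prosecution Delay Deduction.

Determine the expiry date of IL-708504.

Base term: filing date + 17 years → 9 December 1999.
Opposition Stay Credit: +390 days → 2 January 2001.
Regulatory Review Extension: 1434 days claimed exceeds the 857-day cap, so +857 days → 9 May 2003.
Processing Delay Credit: +339 days → 12 April 2004.
Prosecution Delay Deduction: −48 days → 24 February 2004.

2004-02-24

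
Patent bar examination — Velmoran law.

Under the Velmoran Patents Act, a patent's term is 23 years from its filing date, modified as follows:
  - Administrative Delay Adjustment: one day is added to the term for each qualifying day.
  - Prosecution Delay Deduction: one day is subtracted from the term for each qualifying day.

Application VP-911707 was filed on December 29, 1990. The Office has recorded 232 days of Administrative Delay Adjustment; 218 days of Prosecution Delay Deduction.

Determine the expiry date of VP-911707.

Base term: filing date + 23 years → 29 December 2013.
Administrative Delay Adjustment: +232 days → 18 August 2014.
Prosecution Delay Deduction: −218 days → 12 January 2014.

January 12, 2014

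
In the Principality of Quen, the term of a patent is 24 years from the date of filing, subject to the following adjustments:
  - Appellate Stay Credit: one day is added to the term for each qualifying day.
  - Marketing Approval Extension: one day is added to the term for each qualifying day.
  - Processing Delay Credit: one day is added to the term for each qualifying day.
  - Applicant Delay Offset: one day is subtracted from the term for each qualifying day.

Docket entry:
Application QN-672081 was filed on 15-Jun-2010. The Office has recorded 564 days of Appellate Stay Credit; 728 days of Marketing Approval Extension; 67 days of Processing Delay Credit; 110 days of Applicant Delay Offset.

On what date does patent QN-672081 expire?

2037-11-15

Base term: filing date + 24 years → 15 June 2034.
Appellate Stay Credit: +564 days → 31 December 2035.
Marketing Approval Extension: +728 days → 28 December 2037.
Processing Delay Credit: +67 days → 5 March 2038.
Applicant Delay Offset: −110 days → 15 November 2037.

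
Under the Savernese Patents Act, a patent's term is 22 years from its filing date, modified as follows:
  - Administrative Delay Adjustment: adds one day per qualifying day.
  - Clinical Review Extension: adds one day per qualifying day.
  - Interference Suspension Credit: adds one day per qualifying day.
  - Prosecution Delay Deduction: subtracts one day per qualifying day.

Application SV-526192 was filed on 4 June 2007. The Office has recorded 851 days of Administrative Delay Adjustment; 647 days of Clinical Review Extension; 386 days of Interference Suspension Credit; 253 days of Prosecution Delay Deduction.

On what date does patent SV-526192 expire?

Base term: filing date + 22 years → 4 June 2029.
Administrative Delay Adjustment: +851 days → 3 October 2031.
Clinical Review Extension: +647 days → 11 July 2033.
Interference Suspension Credit: +386 days → 1 August 2034.
Prosecution Delay Deduction: −253 days → 21 November 2033.

2033-11-21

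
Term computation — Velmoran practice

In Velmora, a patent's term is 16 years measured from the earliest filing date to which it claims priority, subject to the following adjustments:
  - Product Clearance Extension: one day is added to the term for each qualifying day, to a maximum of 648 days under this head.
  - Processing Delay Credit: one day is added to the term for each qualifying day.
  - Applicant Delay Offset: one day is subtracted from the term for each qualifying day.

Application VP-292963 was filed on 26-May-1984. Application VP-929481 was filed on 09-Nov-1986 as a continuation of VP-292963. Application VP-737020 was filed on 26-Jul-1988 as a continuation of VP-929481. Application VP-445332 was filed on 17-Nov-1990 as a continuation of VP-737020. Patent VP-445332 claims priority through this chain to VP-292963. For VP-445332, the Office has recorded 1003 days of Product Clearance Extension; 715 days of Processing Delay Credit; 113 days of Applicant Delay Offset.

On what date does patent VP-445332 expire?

Earliest priority filing: 26 May 1984.
Base term: 26 May 1984 + 16 years → 26 May 2000.
Product Clearance Extension: 1003 days claimed exceeds the 648-day cap, so +648 days → 5 March 2002.
Processing Delay Credit: +715 days → 18 February 2004.
Applicant Delay Offset: −113 days → 28 October 2003.

2003-10-28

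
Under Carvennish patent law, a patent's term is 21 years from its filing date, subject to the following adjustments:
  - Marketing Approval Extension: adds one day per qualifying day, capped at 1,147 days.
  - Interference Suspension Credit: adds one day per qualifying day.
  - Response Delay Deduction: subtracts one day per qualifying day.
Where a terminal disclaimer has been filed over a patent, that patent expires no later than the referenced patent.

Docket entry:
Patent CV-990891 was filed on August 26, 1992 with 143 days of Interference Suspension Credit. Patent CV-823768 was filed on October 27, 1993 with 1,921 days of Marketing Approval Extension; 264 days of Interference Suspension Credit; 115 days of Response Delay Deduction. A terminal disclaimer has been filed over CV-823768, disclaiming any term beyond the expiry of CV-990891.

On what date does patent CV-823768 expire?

Natural term of CV-823768:
  Base: filing + 21 years → 27 October 2014.
  Marketing Approval Extension: 1921 days claimed exceeds the 1147-day cap, so +1147 days → 17 December 2017.
  Interference Suspension Credit: +264 days → 7 September 2018.
  Response Delay Deduction: −115 days → 15 May 2018.
Expiry of referenced patent CV-990891:
  Base: filing + 21 years → 26 August 2013.
  Interference Suspension Credit: +143 days → 16 January 2014.
Terminal disclaimer: CV-823768 expires on the earlier of 15 May 2018 and 16 January 2014.

January 16, 2014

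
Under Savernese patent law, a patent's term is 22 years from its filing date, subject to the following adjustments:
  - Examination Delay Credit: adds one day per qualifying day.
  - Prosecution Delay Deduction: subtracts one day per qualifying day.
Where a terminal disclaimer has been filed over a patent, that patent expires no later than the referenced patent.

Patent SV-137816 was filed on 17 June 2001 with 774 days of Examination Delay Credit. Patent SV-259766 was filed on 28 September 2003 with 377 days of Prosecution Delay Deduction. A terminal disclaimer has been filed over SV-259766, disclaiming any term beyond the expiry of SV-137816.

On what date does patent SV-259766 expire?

Natural term of SV-259766:
  Base: filing + 22 years → 28 September 2025.
  Prosecution Delay Deduction: −377 days → 16 September 2024.
Expiry of referenced patent SV-137816:
  Base: filing + 22 years → 17 June 2023.
  Examination Delay Credit: +774 days → 30 July 2025.
Terminal disclaimer: SV-259766 expires on the earlier of 16 September 2024 and 30 July 2025.

2024-09-16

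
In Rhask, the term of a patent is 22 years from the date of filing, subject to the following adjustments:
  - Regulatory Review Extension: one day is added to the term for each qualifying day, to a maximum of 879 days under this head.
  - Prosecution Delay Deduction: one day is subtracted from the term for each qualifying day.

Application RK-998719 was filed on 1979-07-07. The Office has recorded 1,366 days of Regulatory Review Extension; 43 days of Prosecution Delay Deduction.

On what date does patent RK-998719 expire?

October 21, 2003

Base term: filing date + 22 years → 7 July 2001.
Regulatory Review Extension: 1366 days claimed exceeds the 879-day cap, so +879 days → 3 December 2003.
Prosecution Delay Deduction: −43 days → 21 October 2003.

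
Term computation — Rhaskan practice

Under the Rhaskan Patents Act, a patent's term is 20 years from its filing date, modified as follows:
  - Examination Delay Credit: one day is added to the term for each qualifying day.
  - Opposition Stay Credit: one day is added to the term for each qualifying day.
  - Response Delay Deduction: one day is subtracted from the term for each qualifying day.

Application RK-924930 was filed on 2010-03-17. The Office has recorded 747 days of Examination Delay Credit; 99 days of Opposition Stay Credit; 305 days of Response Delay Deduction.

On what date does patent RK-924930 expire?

Base term: filing date + 20 years → 17 March 2030.
Examination Delay Credit: +747 days → 2 April 2032.
Opposition Stay Credit: +99 days → 10 July 2032.
Response Delay Deduction: −305 days → 9 September 2031.

September 9, 2031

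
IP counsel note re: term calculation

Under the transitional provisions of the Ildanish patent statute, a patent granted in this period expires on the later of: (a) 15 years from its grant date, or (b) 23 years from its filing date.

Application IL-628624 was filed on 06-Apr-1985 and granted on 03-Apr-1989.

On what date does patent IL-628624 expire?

(a) grant + 15 years → 3 April 2004.
(b) filing + 23 years → 6 April 2008.
Later of the two: 6 April 2008.

2008-04-06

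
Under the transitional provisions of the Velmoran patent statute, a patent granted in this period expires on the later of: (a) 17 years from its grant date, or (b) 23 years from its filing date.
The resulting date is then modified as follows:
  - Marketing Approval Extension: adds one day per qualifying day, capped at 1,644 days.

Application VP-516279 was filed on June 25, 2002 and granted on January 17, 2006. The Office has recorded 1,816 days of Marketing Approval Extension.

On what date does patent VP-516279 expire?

2029-12-25

(a) grant + 17 years → 17 January 2023.
(b) filing + 23 years → 25 June 2025.
Later of the two: 25 June 2025.
Marketing Approval Extension: 1816 days claimed exceeds the 1644-day cap, so +1644 days → 25 December 2029.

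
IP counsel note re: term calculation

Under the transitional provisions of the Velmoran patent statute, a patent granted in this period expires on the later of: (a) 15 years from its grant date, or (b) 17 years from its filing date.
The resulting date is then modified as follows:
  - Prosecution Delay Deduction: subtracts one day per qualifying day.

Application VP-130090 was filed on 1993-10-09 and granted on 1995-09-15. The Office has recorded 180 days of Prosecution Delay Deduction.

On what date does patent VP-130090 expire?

(a) grant + 15 years → 15 September 2010.
(b) filing + 17 years → 9 October 2010.
Later of the two: 9 October 2010.
Prosecution Delay Deduction: −180 days → 12 April 2010.

April 12, 2010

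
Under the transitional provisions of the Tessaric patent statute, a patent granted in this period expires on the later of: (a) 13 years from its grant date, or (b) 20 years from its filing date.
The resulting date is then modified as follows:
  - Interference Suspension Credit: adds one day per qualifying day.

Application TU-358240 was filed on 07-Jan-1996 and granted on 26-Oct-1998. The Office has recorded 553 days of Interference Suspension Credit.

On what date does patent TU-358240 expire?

2017-07-13

(a) grant + 13 years → 26 October 2011.
(b) filing + 20 years → 7 January 2016.
Later of the two: 7 January 2016.
Interference Suspension Credit: +553 days → 13 July 2017.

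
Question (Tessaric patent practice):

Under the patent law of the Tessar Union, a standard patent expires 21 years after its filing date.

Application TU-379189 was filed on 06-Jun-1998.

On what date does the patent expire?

June 6, 2019

Filing date + 21 years → 6 June 2019.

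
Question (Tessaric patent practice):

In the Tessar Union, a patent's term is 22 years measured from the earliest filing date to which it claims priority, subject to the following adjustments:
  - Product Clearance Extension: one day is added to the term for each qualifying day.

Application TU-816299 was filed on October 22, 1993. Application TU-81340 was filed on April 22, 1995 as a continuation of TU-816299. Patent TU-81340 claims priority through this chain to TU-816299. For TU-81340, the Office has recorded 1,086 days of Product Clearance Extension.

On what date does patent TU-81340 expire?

Earliest priority filing: 22 October 1993.
Base term: 22 October 1993 + 22 years → 22 October 2015.
Product Clearance Extension: +1086 days → 12 October 2018.

2018-10-12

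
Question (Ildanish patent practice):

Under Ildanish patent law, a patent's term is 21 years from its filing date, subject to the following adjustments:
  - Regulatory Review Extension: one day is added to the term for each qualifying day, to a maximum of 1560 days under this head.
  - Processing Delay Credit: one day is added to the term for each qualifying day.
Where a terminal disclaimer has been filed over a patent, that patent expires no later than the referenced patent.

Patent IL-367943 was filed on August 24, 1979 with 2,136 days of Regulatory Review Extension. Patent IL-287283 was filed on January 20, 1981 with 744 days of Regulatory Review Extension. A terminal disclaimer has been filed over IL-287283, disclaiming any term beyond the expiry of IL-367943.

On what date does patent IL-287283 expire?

February 3, 2004

Natural term of IL-287283:
  Base: filing + 21 years → 20 January 2002.
  Regulatory Review Extension: 744 days (within the 1560-day cap) → +744 days → 3 February 2004.
Expiry of referenced patent IL-367943:
  Base: filing + 21 years → 24 August 2000.
  Regulatory Review Extension: 2136 days claimed exceeds the 1560-day cap, so +1560 days → 1 December 2004.
Terminal disclaimer: IL-287283 expires on the earlier of 3 February 2004 and 1 December 2004.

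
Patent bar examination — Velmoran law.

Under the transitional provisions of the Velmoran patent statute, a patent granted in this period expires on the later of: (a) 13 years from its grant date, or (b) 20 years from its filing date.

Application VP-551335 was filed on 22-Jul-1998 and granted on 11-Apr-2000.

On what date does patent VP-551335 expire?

2018-07-22

(a) grant + 13 years → 11 April 2013.
(b) filing + 20 years → 22 July 2018.
Later of the two: 22 July 2018.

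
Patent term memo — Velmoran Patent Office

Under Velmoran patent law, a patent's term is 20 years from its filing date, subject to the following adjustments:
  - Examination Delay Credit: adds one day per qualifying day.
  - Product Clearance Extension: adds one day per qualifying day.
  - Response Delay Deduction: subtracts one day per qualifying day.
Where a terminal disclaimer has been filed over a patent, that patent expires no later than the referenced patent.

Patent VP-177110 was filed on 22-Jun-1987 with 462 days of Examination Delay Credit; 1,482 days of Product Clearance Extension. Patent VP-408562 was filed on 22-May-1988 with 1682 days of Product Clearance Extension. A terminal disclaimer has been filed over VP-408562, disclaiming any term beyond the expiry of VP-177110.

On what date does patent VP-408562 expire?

October 17, 2012

Natural term of VP-408562:
  Base: filing + 20 years → 22 May 2008.
  Product Clearance Extension: +1682 days → 29 December 2012.
Expiry of referenced patent VP-177110:
  Base: filing + 20 years → 22 June 2007.
  Examination Delay Credit: +462 days → 26 September 2008.
  Product Clearance Extension: +1482 days → 17 October 2012.
Terminal disclaimer: VP-408562 expires on the earlier of 29 December 2012 and 17 October 2012.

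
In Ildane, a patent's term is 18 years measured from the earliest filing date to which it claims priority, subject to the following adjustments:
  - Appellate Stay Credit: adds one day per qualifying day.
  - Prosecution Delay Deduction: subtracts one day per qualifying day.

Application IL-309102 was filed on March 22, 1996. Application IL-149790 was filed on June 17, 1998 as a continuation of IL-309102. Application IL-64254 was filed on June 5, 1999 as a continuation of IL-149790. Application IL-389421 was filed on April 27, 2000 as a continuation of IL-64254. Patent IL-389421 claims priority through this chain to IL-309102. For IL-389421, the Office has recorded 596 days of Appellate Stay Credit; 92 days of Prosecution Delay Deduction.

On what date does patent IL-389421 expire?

Earliest priority filing: 22 March 1996.
Base term: 22 March 1996 + 18 years → 22 March 2014.
Appellate Stay Credit: +596 days → 8 November 2015.
Prosecution Delay Deduction: −92 days → 8 August 2015.

August 8, 2015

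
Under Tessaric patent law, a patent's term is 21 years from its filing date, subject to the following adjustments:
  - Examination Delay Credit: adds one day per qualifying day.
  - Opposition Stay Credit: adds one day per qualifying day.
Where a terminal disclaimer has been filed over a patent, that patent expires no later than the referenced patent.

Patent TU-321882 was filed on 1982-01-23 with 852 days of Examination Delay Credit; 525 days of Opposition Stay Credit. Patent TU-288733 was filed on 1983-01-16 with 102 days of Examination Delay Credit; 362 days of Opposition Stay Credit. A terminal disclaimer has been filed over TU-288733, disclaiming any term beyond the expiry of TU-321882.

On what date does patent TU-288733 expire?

April 24, 2005

Natural term of TU-288733:
  Base: filing + 21 years → 16 January 2004.
  Examination Delay Credit: +102 days → 27 April 2004.
  Opposition Stay Credit: +362 days → 24 April 2005.
Expiry of referenced patent TU-321882:
  Base: filing + 21 years → 23 January 2003.
  Examination Delay Credit: +852 days → 24 May 2005.
  Opposition Stay Credit: +525 days → 31 October 2006.
Terminal disclaimer: TU-288733 expires on the earlier of 24 April 2005 and 31 October 2006.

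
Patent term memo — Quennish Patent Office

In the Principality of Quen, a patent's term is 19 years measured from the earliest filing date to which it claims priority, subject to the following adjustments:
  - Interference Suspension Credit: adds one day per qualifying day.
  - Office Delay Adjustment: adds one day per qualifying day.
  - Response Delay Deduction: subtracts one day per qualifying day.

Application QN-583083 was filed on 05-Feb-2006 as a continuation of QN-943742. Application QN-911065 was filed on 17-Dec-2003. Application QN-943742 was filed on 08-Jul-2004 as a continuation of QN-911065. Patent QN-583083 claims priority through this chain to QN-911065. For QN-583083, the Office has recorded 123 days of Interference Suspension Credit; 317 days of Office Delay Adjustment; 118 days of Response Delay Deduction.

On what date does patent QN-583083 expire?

November 4, 2023

Earliest priority filing: 17 December 2003.
Base term: 17 December 2003 + 19 years → 17 December 2022.
Interference Suspension Credit: +123 days → 19 April 2023.
Office Delay Adjustment: +317 days → 1 March 2024.
Response Delay Deduction: −118 days → 4 November 2023.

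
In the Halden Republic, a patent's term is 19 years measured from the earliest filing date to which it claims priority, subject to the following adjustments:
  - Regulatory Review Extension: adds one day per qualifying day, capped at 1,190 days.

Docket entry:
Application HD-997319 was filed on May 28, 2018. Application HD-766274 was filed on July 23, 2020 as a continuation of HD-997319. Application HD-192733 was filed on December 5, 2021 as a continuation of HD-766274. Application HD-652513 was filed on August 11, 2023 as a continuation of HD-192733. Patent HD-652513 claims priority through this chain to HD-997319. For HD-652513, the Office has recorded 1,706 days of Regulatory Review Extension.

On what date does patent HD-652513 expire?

August 30, 2040

Earliest priority filing: 28 May 2018.
Base term: 28 May 2018 + 19 years → 28 May 2037.
Regulatory Review Extension: 1706 days claimed exceeds the 1190-day cap, so +1190 days → 30 August 2040.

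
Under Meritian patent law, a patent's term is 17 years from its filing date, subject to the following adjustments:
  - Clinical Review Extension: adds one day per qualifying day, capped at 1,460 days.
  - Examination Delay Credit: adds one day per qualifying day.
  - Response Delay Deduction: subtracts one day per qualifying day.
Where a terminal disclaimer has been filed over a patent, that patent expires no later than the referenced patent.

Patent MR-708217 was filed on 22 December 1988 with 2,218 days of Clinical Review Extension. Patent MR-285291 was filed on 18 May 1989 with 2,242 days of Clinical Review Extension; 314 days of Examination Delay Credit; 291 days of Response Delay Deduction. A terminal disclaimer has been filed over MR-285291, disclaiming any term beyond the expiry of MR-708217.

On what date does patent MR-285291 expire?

December 21, 2009

Natural term of MR-285291:
  Base: filing + 17 years → 18 May 2006.
  Clinical Review Extension: 2242 days claimed exceeds the 1460-day cap, so +1460 days → 17 May 2010.
  Examination Delay Credit: +314 days → 27 March 2011.
  Response Delay Deduction: −291 days → 9 June 2010.
Expiry of referenced patent MR-708217:
  Base: filing + 17 years → 22 December 2005.
  Clinical Review Extension: 2218 days claimed exceeds the 1460-day cap, so +1460 days → 21 December 2009.
Terminal disclaimer: MR-285291 expires on the earlier of 9 June 2010 and 21 December 2009.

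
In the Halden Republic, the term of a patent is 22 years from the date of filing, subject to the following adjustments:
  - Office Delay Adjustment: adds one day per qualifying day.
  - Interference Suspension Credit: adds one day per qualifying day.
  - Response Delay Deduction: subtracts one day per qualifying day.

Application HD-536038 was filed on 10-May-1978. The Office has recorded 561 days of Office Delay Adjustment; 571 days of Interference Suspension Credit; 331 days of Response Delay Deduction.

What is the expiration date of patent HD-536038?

Base term: filing date + 22 years → 10 May 2000.
Office Delay Adjustment: +561 days → 22 November 2001.
Interference Suspension Credit: +571 days → 16 June 2003.
Response Delay Deduction: −331 days → 20 July 2002.

July 20, 2002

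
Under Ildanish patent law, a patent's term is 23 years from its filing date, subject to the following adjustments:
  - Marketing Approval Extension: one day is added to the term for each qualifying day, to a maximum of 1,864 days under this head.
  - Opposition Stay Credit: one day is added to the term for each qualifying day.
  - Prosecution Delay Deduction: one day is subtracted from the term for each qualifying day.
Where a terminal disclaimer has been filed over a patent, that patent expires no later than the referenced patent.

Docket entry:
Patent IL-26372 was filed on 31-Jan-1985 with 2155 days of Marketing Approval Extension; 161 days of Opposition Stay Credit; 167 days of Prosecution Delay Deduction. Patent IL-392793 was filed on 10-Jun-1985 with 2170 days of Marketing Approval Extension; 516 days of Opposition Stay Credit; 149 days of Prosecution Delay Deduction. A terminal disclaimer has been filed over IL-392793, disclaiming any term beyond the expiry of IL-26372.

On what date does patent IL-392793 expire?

2013-03-03

Natural term of IL-392793:
  Base: filing + 23 years → 10 June 2008.
  Marketing Approval Extension: 2170 days claimed exceeds the 1864-day cap, so +1864 days → 18 July 2013.
  Opposition Stay Credit: +516 days → 16 December 2014.
  Prosecution Delay Deduction: −149 days → 20 July 2014.
Expiry of referenced patent IL-26372:
  Base: filing + 23 years → 31 January 2008.
  Marketing Approval Extension: 2155 days claimed exceeds the 1864-day cap, so +1864 days → 9 March 2013.
  Opposition Stay Credit: +161 days → 17 August 2013.
  Prosecution Delay Deduction: −167 days → 3 March 2013.
Terminal disclaimer: IL-392793 expires on the earlier of 20 July 2014 and 3 March 2013.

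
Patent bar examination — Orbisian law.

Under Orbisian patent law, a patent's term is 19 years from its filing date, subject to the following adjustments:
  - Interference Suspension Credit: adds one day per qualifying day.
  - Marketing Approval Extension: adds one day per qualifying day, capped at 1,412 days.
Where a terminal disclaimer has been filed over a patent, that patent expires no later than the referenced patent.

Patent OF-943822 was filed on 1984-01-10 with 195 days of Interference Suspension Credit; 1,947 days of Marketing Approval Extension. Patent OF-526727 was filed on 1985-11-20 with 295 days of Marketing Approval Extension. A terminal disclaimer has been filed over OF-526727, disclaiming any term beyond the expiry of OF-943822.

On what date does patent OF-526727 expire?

2005-09-11

Natural term of OF-526727:
  Base: filing + 19 years → 20 November 2004.
  Marketing Approval Extension: 295 days (within the 1412-day cap) → +295 days → 11 September 2005.
Expiry of referenced patent OF-943822:
  Base: filing + 19 years → 10 January 2003.
  Interference Suspension Credit: +195 days → 24 July 2003.
  Marketing Approval Extension: 1947 days claimed exceeds the 1412-day cap, so +1412 days → 5 June 2007.
Terminal disclaimer: OF-526727 expires on the earlier of 11 September 2005 and 5 June 2007.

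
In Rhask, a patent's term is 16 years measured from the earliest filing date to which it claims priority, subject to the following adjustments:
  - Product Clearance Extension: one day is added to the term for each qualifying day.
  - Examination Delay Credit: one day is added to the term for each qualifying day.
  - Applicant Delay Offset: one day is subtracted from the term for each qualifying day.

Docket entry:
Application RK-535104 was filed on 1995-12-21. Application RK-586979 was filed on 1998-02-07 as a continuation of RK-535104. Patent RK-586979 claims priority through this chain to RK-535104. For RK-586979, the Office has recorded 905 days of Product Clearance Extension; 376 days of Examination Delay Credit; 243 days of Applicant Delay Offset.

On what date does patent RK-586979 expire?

2014-10-24

Earliest priority filing: 21 December 1995.
Base term: 21 December 1995 + 16 years → 21 December 2011.
Product Clearance Extension: +905 days → 13 June 2014.
Examination Delay Credit: +376 days → 24 June 2015.
Applicant Delay Offset: −243 days → 24 October 2014.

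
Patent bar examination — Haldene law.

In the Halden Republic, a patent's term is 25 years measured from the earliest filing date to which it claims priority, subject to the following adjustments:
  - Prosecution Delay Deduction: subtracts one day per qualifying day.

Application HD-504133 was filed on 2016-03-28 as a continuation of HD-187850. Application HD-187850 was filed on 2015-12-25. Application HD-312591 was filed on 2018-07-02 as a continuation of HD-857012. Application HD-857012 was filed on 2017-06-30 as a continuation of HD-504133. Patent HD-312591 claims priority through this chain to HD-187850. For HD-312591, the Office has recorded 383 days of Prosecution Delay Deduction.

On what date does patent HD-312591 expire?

2039-12-08

Earliest priority filing: 25 December 2015.
Base term: 25 December 2015 + 25 years → 25 December 2040.
Prosecution Delay Deduction: −383 days → 8 December 2039.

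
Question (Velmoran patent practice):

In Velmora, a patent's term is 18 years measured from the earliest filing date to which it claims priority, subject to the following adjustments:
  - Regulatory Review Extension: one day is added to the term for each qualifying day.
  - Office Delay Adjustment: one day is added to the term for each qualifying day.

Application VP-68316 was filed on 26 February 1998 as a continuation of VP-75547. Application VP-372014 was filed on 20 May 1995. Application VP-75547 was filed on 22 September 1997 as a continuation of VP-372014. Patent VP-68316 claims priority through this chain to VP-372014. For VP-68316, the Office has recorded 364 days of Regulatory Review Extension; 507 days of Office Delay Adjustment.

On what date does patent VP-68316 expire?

Earliest priority filing: 20 May 1995.
Base term: 20 May 1995 + 18 years → 20 May 2013.
Regulatory Review Extension: +364 days → 19 May 2014.
Office Delay Adjustment: +507 days → 8 October 2015.

October 8, 2015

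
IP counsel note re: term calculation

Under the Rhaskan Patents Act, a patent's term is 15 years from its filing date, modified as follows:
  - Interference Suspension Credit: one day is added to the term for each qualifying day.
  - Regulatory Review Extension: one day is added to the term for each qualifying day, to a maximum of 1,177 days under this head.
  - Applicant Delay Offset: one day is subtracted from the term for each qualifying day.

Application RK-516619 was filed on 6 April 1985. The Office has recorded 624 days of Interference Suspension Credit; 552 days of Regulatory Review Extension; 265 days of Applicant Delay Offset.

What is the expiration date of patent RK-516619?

2002-10-04

Base term: filing date + 15 years → 6 April 2000.
Interference Suspension Credit: +624 days → 21 December 2001.
Regulatory Review Extension: 552 days (within the 1177-day cap) → +552 days → 26 June 2003.
Applicant Delay Offset: −265 days → 4 October 2002.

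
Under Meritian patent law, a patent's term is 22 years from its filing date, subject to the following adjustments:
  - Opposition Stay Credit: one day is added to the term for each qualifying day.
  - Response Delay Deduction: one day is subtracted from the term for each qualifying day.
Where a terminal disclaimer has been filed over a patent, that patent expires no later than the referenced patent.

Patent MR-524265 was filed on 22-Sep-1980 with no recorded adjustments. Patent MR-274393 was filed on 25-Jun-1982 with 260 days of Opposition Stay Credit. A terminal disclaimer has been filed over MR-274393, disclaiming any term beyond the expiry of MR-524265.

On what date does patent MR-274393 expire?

2002-09-22

Natural term of MR-274393:
  Base: filing + 22 years → 25 June 2004.
  Opposition Stay Credit: +260 days → 12 March 2005.
Expiry of referenced patent MR-524265:
  Base: filing + 22 years → 22 September 2002.
Terminal disclaimer: MR-274393 expires on the earlier of 12 March 2005 and 22 September 2002.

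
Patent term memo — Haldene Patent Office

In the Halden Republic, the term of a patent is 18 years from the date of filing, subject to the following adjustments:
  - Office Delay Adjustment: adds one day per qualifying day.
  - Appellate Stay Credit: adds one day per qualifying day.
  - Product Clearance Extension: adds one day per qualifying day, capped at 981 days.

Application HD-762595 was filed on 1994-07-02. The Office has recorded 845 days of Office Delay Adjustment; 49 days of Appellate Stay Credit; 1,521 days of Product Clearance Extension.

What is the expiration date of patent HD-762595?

August 20, 2017

Base term: filing date + 18 years → 2 July 2012.
Office Delay Adjustment: +845 days → 25 October 2014.
Appellate Stay Credit: +49 days → 13 December 2014.
Product Clearance Extension: 1521 days claimed exceeds the 981-day cap, so +981 days → 20 August 2017.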